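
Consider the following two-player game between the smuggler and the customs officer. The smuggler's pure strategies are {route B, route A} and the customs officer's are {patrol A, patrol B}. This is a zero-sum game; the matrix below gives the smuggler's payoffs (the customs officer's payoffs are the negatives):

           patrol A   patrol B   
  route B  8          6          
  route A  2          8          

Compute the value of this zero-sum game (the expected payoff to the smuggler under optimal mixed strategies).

The customs officer's mix must leave the smuggler indifferent between route B and route A.
  the smuggler's expected payoff from route B: q·8 + (1−q)·6 = 2q + 6
  the smuggler's expected payoff from route A: q·2 + (1−q)·8 = -6q + 8
  2q + 6 = -6q + 8  ⇒  8q = 2  ⇒  q = 1/4.
The value is the smuggler's expected payoff against this mix (using route B): (1/4)·8 + (3/4)·6 = 13/2.

v = 13/2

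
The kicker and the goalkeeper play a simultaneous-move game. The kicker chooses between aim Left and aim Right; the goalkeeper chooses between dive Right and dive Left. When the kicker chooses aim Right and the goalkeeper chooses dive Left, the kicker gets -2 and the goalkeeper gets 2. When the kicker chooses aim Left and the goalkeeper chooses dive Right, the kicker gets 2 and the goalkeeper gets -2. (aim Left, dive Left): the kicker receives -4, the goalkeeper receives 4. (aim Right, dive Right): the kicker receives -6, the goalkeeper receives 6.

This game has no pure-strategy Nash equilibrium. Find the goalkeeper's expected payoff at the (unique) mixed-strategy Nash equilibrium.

The kicker's mix must leave the goalkeeper indifferent between dive Right and dive Left.
  the goalkeeper's expected payoff from dive Right: p·(-2) + (1−p)·6 = -8p + 6
  the goalkeeper's expected payoff from dive Left: p·4 + (1−p)·2 = 2p + 2
  -8p + 6 = 2p + 2  ⇒  -10p = -4  ⇒  p = 2/5.
At equilibrium the goalkeeper is indifferent across columns, so the goalkeeper's payoff equals the payoff from dive Right: (2/5)·(-2) + (3/5)·6 = 14/5.

14/5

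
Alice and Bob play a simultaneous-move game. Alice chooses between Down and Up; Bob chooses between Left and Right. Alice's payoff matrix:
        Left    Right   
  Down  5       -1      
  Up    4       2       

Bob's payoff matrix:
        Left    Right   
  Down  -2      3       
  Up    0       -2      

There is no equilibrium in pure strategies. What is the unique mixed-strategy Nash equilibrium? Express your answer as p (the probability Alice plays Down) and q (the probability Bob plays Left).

Set Bob's expected payoff from Left equal to that from Right:
  Bob's payoff from Left: p·(-2) + (1−p)·0 = -2p
  Bob's payoff from Right: p·3 + (1−p)·(-2) = 5p - 2
  -2p = 5p - 2  ⇒  -7p = -2  ⇒  p = 2/7.
Alice's indifference between Down and Up determines Bob's mixing probability q:
  Alice's payoff to Down: q·5 + (1−q)·(-1) = 6q - 1
  Alice's payoff to Up: q·4 + (1−q)·2 = 2q + 2
  6q - 1 = 2q + 2  ⇒  4q = 3  ⇒  q = 3/4.

p = 2/7, q = 3/4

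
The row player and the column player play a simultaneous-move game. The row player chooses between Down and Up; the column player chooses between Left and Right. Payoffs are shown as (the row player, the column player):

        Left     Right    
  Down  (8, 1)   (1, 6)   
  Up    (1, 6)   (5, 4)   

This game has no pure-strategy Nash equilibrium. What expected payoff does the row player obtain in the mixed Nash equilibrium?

Set the row player's expected payoff from Down equal to that from Up:
  the row player's payoff from Down: q·8 + (1−q)·1 = 7q + 1
  the row player's payoff from Up: q·1 + (1−q)·5 = -4q + 5
  7q + 1 = -4q + 5  ⇒  11q = 4  ⇒  q = 4/11.
At equilibrium the row player is indifferent across rows, so the row player's payoff equals the payoff from Down: (4/11)·8 + (7/11)·1 = 39/11.

39/11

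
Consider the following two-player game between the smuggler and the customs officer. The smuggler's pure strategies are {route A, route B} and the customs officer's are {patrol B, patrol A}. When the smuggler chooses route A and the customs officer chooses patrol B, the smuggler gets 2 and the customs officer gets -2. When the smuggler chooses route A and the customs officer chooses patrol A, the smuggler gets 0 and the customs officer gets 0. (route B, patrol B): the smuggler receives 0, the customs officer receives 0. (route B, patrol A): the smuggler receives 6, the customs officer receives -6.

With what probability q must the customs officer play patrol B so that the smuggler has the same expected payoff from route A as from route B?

q = 3/4

In a mixed equilibrium the smuggler is indifferent between route A and route B; this condition fixes q.
  the smuggler's payoff from route A: q·2 + (1−q)·0 = 2q
  the smuggler's payoff from route B: q·0 + (1−q)·6 = -6q + 6
  2q = -6q + 6  ⇒  8q = 6  ⇒  q = 3/4.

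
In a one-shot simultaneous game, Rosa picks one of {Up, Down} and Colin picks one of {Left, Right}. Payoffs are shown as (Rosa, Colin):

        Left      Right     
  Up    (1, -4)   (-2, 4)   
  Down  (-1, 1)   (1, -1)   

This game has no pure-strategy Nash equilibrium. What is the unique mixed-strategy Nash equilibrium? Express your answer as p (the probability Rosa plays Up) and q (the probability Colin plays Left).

p = 1/5, q = 3/5

Set Colin's expected payoff from Left equal to that from Right:
  Colin's expected payoff from Left: p·(-4) + (1−p)·1 = -5p + 1
  Colin's expected payoff from Right: p·4 + (1−p)·(-1) = 5p - 1
  -5p + 1 = 5p - 1  ⇒  -10p = -2  ⇒  p = 1/5.
For Rosa to be willing to mix, Rosa must be indifferent between Up and Down, which pins down Colin's mix.
  Rosa's payoff from Up: q·1 + (1−q)·(-2) = 3q - 2
  Rosa's payoff from Down: q·(-1) + (1−q)·1 = -2q + 1
  3q - 2 = -2q + 1  ⇒  5q = 3  ⇒  q = 3/5.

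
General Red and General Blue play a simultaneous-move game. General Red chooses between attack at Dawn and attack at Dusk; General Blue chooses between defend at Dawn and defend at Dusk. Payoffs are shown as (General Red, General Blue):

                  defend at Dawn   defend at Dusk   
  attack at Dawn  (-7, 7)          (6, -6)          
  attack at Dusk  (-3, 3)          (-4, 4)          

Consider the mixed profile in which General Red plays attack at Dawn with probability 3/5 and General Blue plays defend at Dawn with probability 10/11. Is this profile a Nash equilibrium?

No

Given General Red's mix p = 3/5, General Blue's payoff from defend at Dawn is 27/5 but from defend at Dusk is -2. General Blue strictly prefers defend at Dawn, so General Blue would not mix.
So the proposed profile is not a Nash equilibrium.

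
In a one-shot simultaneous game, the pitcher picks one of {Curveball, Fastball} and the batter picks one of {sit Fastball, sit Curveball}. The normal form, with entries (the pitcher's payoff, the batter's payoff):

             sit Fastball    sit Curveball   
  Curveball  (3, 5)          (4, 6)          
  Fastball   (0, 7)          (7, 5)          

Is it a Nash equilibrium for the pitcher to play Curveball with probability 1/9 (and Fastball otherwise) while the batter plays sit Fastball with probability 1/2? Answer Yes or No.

Given the pitcher's mix p = 1/9, the batter's payoff from sit Fastball is 61/9 but from sit Curveball is 46/9. The batter strictly prefers sit Fastball, so the batter would not mix.
So the proposed profile is not a Nash equilibrium.

No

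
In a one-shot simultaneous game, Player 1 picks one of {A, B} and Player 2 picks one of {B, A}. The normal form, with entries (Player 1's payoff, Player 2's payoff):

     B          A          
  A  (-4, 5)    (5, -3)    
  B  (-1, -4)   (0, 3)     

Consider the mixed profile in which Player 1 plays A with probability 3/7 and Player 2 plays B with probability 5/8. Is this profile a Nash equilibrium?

Given Player 1's mix p = 3/7, Player 2's payoff from B is -1/7 but from A is 3/7. Player 2 strictly prefers A, so Player 2 would not mix.
So the proposed profile is not a Nash equilibrium.

No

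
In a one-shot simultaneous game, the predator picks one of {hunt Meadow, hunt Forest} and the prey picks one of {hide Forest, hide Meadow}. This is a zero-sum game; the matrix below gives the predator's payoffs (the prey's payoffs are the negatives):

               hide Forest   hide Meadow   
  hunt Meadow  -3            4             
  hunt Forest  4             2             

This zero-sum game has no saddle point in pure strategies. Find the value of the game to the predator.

In a mixed equilibrium the predator is indifferent between hunt Meadow and hunt Forest; this condition fixes q.
  the predator's payoff from hunt Meadow: q·(-3) + (1−q)·4 = -7q + 4
  the predator's payoff from hunt Forest: q·4 + (1−q)·2 = 2q + 2
  -7q + 4 = 2q + 2  ⇒  -9q = -2  ⇒  q = 2/9.
The value is the predator's expected payoff against this mix (using hunt Meadow): (2/9)·(-3) + (7/9)·4 = 22/9.

v = 22/9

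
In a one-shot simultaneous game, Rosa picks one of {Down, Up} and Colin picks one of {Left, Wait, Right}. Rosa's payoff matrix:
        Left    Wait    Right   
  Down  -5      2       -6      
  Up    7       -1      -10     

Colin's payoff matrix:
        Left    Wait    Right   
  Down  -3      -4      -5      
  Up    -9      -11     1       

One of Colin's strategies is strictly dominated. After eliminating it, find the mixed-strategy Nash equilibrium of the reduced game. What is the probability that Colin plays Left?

q = 1/4

Colin's strategy Wait is strictly dominated by Left: -3 > -4 and -9 > -11. Eliminate Wait.
In a mixed equilibrium Rosa is indifferent between Down and Up; this condition fixes q.
  Rosa's expected payoff from Down: q·(-5) + (1−q)·(-6) = q - 6
  Rosa's expected payoff from Up: q·7 + (1−q)·(-10) = 17q - 10
  q - 6 = 17q - 10  ⇒  -16q = -4  ⇒  q = 1/4.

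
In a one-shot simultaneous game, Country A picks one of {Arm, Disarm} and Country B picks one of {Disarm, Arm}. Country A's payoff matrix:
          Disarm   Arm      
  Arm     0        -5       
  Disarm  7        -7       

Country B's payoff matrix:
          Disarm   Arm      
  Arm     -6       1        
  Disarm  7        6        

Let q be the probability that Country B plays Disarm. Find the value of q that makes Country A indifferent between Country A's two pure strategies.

q = 2/9

For Country A to be willing to mix, Country A must be indifferent between Arm and Disarm, which pins down Country B's mix.
  Country A's expected payoff from Arm: q·0 + (1−q)·(-5) = 5q - 5
  Country A's expected payoff from Disarm: q·7 + (1−q)·(-7) = 14q - 7
  5q - 5 = 14q - 7  ⇒  -9q = -2  ⇒  q = 2/9.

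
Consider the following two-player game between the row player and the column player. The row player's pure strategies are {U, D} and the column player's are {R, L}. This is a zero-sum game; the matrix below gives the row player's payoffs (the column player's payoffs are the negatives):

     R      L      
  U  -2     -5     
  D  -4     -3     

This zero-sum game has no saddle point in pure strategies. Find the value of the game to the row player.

v = -7/2

Set the row player's expected payoff from U equal to that from D:
  the row player's expected payoff from U: q·(-2) + (1−q)·(-5) = 3q - 5
  the row player's expected payoff from D: q·(-4) + (1−q)·(-3) = -q - 3
  3q - 5 = -q - 3  ⇒  4q = 2  ⇒  q = 1/2.
The value is the row player's expected payoff against this mix (using U): (1/2)·(-2) + (1/2)·(-5) = -7/2.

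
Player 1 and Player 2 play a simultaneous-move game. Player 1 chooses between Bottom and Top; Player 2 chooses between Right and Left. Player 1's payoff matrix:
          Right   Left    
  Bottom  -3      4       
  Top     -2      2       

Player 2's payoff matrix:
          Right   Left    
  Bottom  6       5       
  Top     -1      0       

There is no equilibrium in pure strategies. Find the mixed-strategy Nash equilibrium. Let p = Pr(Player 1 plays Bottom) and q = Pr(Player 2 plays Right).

p = 1/2, q = 2/3

Player 2's indifference between Right and Left determines Player 1's mixing probability p:
  Player 2's payoff to Right: p·6 + (1−p)·(-1) = 7p - 1
  Player 2's payoff to Left: p·5 + (1−p)·0 = 5p
  7p - 1 = 5p  ⇒  2p = 1  ⇒  p = 1/2.
Player 1's indifference between Bottom and Top determines Player 2's mixing probability q:
  Player 1's expected payoff from Bottom: q·(-3) + (1−q)·4 = -7q + 4
  Player 1's expected payoff from Top: q·(-2) + (1−q)·2 = -4q + 2
  -7q + 4 = -4q + 2  ⇒  -3q = -2  ⇒  q = 2/3.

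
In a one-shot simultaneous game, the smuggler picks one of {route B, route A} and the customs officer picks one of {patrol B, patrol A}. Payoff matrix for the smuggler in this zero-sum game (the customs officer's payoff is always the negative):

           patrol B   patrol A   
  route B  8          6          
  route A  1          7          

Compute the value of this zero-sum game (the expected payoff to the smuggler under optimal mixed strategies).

v = 25/4

The smuggler's indifference between route B and route A determines the customs officer's mixing probability q:
  the smuggler's payoff from route B: q·8 + (1−q)·6 = 2q + 6
  the smuggler's payoff from route A: q·1 + (1−q)·7 = -6q + 7
  2q + 6 = -6q + 7  ⇒  8q = 1  ⇒  q = 1/8.
The value is the smuggler's expected payoff against this mix (using route B): (1/8)·8 + (7/8)·6 = 25/4.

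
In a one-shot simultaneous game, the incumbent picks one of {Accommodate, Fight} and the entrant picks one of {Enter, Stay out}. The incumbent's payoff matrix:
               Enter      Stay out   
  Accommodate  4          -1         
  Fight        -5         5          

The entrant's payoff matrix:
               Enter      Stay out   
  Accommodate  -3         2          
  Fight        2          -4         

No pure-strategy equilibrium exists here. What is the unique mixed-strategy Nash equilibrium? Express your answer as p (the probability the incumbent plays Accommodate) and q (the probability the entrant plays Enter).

p = 6/11, q = 2/5

The entrant's indifference between Enter and Stay out determines the incumbent's mixing probability p:
  the entrant's payoff from Enter: p·(-3) + (1−p)·2 = -5p + 2
  the entrant's payoff from Stay out: p·2 + (1−p)·(-4) = 6p - 4
  -5p + 2 = 6p - 4  ⇒  -11p = -6  ⇒  p = 6/11.
The entrant's mix must leave the incumbent indifferent between Accommodate and Fight.
  the incumbent's payoff from Accommodate: q·4 + (1−q)·(-1) = 5q - 1
  the incumbent's payoff from Fight: q·(-5) + (1−q)·5 = -10q + 5
  5q - 1 = -10q + 5  ⇒  15q = 6  ⇒  q = 2/5.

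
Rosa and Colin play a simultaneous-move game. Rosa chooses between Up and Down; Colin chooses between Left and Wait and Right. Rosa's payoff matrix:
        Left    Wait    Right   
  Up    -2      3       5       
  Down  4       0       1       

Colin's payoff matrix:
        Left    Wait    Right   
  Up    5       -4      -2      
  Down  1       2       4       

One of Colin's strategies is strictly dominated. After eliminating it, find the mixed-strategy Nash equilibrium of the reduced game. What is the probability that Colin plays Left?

Colin's strategy Wait is strictly dominated by Right: -2 > -4 and 4 > 2. Eliminate Wait.
Set Rosa's expected payoff from Up equal to that from Down:
  Rosa's payoff to Up: q·(-2) + (1−q)·5 = -7q + 5
  Rosa's payoff to Down: q·4 + (1−q)·1 = 3q + 1
  -7q + 5 = 3q + 1  ⇒  -10q = -4  ⇒  q = 2/5.

q = 2/5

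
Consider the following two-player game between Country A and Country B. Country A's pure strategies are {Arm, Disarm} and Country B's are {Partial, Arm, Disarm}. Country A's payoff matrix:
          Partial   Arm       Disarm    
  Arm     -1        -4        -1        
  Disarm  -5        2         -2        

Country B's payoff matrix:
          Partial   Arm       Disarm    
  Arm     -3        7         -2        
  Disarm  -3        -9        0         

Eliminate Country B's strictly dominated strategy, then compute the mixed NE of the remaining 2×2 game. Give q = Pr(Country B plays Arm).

q = 1/7

Country B's strategy Partial is strictly dominated by Disarm: -2 > -3 and 0 > -3. Eliminate Partial.
Set Country A's expected payoff from Arm equal to that from Disarm:
  Country A's payoff to Arm: q·(-4) + (1−q)·(-1) = -3q - 1
  Country A's payoff to Disarm: q·2 + (1−q)·(-2) = 4q - 2
  -3q - 1 = 4q - 2  ⇒  -7q = -1  ⇒  q = 1/7.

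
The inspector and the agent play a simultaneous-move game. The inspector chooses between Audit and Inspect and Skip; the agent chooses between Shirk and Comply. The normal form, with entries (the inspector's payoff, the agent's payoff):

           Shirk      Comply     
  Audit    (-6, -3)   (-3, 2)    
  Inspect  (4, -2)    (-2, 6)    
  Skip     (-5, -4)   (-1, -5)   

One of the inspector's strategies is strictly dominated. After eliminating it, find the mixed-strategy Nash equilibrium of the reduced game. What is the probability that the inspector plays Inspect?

The inspector's strategy Audit is strictly dominated by Skip: -5 > -6 and -1 > -3. Eliminate Audit.
The agent's indifference between Shirk and Comply determines the inspector's mixing probability p:
  the agent's payoff to Shirk: p·(-2) + (1−p)·(-4) = 2p - 4
  the agent's payoff to Comply: p·6 + (1−p)·(-5) = 11p - 5
  2p - 4 = 11p - 5  ⇒  -9p = -1  ⇒  p = 1/9.

p = 1/9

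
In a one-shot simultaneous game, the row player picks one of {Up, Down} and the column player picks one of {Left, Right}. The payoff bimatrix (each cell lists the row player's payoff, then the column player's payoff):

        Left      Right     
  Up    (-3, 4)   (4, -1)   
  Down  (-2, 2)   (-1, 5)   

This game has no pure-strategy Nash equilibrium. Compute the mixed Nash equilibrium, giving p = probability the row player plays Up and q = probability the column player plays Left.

In a mixed equilibrium the column player is indifferent between Left and Right; this condition fixes p.
  the column player's payoff from Left: p·4 + (1−p)·2 = 2p + 2
  the column player's payoff from Right: p·(-1) + (1−p)·5 = -6p + 5
  2p + 2 = -6p + 5  ⇒  8p = 3  ⇒  p = 3/8.
The row player's indifference between Up and Down determines the column player's mixing probability q:
  the row player's expected payoff from Up: q·(-3) + (1−q)·4 = -7q + 4
  the row player's expected payoff from Down: q·(-2) + (1−q)·(-1) = -q - 1
  -7q + 4 = -q - 1  ⇒  -6q = -5  ⇒  q = 5/6.

p = 3/8, q = 5/6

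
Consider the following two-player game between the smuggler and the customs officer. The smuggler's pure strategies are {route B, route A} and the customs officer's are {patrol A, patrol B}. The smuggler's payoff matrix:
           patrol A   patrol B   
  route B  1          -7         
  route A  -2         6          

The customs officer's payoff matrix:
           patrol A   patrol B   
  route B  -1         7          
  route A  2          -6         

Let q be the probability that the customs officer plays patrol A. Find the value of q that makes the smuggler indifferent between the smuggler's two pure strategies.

For the smuggler to be willing to mix, the smuggler must be indifferent between route B and route A, which pins down the customs officer's mix.
  the smuggler's expected payoff from route B: q·1 + (1−q)·(-7) = 8q - 7
  the smuggler's expected payoff from route A: q·(-2) + (1−q)·6 = -8q + 6
  8q - 7 = -8q + 6  ⇒  16q = 13  ⇒  q = 13/16.

q = 13/16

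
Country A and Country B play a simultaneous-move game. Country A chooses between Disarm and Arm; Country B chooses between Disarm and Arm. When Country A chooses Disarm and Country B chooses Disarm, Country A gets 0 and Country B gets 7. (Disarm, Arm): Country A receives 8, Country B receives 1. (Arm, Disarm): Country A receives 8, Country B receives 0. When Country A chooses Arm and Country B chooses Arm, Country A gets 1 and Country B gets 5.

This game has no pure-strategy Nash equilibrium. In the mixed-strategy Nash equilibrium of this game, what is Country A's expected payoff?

64/15

In a mixed equilibrium Country A is indifferent between Disarm and Arm; this condition fixes q.
  Country A's expected payoff from Disarm: q·0 + (1−q)·8 = -8q + 8
  Country A's expected payoff from Arm: q·8 + (1−q)·1 = 7q + 1
  -8q + 8 = 7q + 1  ⇒  -15q = -7  ⇒  q = 7/15.
At equilibrium Country A is indifferent across rows, so Country A's payoff equals the payoff from Disarm: (7/15)·0 + (8/15)·8 = 64/15.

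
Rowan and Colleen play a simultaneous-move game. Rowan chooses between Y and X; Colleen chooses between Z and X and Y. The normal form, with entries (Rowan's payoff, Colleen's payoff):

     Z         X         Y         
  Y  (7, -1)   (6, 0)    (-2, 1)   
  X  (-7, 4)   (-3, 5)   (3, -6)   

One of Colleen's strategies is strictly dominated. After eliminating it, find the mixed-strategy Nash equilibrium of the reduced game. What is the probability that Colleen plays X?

q = 5/14

Colleen's strategy Z is strictly dominated by X: 0 > -1 and 5 > 4. Eliminate Z.
Set Rowan's expected payoff from Y equal to that from X:
  Rowan's expected payoff from Y: q·6 + (1−q)·(-2) = 8q - 2
  Rowan's expected payoff from X: q·(-3) + (1−q)·3 = -6q + 3
  8q - 2 = -6q + 3  ⇒  14q = 5  ⇒  q = 5/14.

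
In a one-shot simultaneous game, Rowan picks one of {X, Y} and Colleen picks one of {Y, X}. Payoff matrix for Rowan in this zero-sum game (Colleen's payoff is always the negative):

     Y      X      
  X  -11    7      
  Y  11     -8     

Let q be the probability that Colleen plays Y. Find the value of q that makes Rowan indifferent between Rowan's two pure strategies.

For Rowan to be willing to mix, Rowan must be indifferent between X and Y, which pins down Colleen's mix.
  Rowan's payoff to X: q·(-11) + (1−q)·7 = -18q + 7
  Rowan's payoff to Y: q·11 + (1−q)·(-8) = 19q - 8
  -18q + 7 = 19q - 8  ⇒  -37q = -15  ⇒  q = 15/37.

q = 15/37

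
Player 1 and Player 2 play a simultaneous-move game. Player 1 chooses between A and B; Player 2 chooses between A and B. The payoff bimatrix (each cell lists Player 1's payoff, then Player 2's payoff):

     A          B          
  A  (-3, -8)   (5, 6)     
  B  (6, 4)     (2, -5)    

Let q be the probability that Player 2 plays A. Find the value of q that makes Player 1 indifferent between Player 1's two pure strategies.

In a mixed equilibrium Player 1 is indifferent between A and B; this condition fixes q.
  Player 1's expected payoff from A: q·(-3) + (1−q)·5 = -8q + 5
  Player 1's expected payoff from B: q·6 + (1−q)·2 = 4q + 2
  -8q + 5 = 4q + 2  ⇒  -12q = -3  ⇒  q = 1/4.

q = 1/4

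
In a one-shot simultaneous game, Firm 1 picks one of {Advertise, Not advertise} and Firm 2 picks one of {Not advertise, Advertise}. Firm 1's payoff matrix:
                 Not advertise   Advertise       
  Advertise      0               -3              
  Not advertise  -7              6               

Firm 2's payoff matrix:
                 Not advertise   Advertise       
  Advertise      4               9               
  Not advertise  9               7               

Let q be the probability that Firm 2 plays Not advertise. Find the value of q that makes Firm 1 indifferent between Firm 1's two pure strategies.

q = 9/16

Firm 2's mix must leave Firm 1 indifferent between Advertise and Not advertise.
  Firm 1's expected payoff from Advertise: q·0 + (1−q)·(-3) = 3q - 3
  Firm 1's expected payoff from Not advertise: q·(-7) + (1−q)·6 = -13q + 6
  3q - 3 = -13q + 6  ⇒  16q = 9  ⇒  q = 9/16.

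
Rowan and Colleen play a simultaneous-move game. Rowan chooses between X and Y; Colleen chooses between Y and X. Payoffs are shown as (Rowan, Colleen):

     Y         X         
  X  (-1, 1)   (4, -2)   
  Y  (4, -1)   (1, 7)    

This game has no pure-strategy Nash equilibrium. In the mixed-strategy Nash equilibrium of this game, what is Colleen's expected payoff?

5/11

Set Colleen's expected payoff from Y equal to that from X:
  Colleen's expected payoff from Y: p·1 + (1−p)·(-1) = 2p - 1
  Colleen's expected payoff from X: p·(-2) + (1−p)·7 = -9p + 7
  2p - 1 = -9p + 7  ⇒  11p = 8  ⇒  p = 8/11.
At equilibrium Colleen is indifferent across columns, so Colleen's payoff equals the payoff from Y: (8/11)·1 + (3/11)·(-1) = 5/11.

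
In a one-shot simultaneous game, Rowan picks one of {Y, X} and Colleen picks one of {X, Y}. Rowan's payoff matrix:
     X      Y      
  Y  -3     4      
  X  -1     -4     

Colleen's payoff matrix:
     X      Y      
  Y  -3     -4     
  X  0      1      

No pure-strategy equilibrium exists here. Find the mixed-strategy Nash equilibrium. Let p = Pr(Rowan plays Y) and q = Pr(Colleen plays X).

p = 1/2, q = 4/5

Colleen's indifference between X and Y determines Rowan's mixing probability p:
  Colleen's payoff to X: p·(-3) + (1−p)·0 = -3p
  Colleen's payoff to Y: p·(-4) + (1−p)·1 = -5p + 1
  -3p = -5p + 1  ⇒  2p = 1  ⇒  p = 1/2.
For Rowan to be willing to mix, Rowan must be indifferent between Y and X, which pins down Colleen's mix.
  Rowan's payoff to Y: q·(-3) + (1−q)·4 = -7q + 4
  Rowan's payoff to X: q·(-1) + (1−q)·(-4) = 3q - 4
  -7q + 4 = 3q - 4  ⇒  -10q = -8  ⇒  q = 4/5.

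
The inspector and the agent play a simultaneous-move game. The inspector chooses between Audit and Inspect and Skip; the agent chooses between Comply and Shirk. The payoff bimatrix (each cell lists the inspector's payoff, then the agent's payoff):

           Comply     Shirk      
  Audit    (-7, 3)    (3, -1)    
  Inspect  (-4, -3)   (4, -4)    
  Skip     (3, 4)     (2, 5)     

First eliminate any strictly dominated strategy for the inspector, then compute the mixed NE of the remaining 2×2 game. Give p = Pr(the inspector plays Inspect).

The inspector's strategy Audit is strictly dominated by Inspect: -4 > -7 and 4 > 3. Eliminate Audit.
The inspector's mix must leave the agent indifferent between Comply and Shirk.
  the agent's payoff from Comply: p·(-3) + (1−p)·4 = -7p + 4
  the agent's payoff from Shirk: p·(-4) + (1−p)·5 = -9p + 5
  -7p + 4 = -9p + 5  ⇒  2p = 1  ⇒  p = 1/2.

p = 1/2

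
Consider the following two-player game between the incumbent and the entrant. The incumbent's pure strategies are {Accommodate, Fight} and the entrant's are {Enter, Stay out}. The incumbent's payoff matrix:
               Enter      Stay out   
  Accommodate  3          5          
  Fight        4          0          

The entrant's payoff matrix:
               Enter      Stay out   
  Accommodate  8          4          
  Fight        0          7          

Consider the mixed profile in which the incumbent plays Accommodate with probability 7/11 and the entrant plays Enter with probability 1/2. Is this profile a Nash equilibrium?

No

Given the entrant's mix q = 1/2, the incumbent's payoff from Accommodate is 4 but from Fight is 2. The incumbent strictly prefers Accommodate, so the incumbent would not mix.
So the proposed profile is not a Nash equilibrium.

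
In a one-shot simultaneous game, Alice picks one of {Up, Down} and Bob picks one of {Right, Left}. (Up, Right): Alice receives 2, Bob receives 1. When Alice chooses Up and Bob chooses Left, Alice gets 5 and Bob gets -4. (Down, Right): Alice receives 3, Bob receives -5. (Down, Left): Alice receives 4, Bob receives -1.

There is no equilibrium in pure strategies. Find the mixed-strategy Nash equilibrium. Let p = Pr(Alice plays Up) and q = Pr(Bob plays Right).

Set Bob's expected payoff from Right equal to that from Left:
  Bob's payoff from Right: p·1 + (1−p)·(-5) = 6p - 5
  Bob's payoff from Left: p·(-4) + (1−p)·(-1) = -3p - 1
  6p - 5 = -3p - 1  ⇒  9p = 4  ⇒  p = 4/9.
Alice's indifference between Up and Down determines Bob's mixing probability q:
  Alice's payoff from Up: q·2 + (1−q)·5 = -3q + 5
  Alice's payoff from Down: q·3 + (1−q)·4 = -q + 4
  -3q + 5 = -q + 4  ⇒  -2q = -1  ⇒  q = 1/2.

p = 4/9, q = 1/2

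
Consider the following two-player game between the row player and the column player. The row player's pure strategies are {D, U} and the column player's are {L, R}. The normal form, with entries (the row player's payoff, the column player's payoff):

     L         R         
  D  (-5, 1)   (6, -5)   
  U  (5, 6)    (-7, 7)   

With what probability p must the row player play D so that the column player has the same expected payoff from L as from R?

p = 1/7

Set the column player's expected payoff from L equal to that from R:
  the column player's payoff to L: p·1 + (1−p)·6 = -5p + 6
  the column player's payoff to R: p·(-5) + (1−p)·7 = -12p + 7
  -5p + 6 = -12p + 7  ⇒  7p = 1  ⇒  p = 1/7.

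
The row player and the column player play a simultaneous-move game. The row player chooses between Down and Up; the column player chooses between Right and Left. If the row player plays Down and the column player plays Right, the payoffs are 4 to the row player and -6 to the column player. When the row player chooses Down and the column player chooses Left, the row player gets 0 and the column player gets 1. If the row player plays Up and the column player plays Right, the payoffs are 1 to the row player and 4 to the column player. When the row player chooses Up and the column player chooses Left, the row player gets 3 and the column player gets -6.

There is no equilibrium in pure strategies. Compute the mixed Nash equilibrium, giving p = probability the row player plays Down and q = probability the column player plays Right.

p = 10/17, q = 1/2

Set the column player's expected payoff from Right equal to that from Left:
  the column player's payoff to Right: p·(-6) + (1−p)·4 = -10p + 4
  the column player's payoff to Left: p·1 + (1−p)·(-6) = 7p - 6
  -10p + 4 = 7p - 6  ⇒  -17p = -10  ⇒  p = 10/17.
The row player's indifference between Down and Up determines the column player's mixing probability q:
  the row player's payoff from Down: q·4 + (1−q)·0 = 4q
  the row player's payoff from Up: q·1 + (1−q)·3 = -2q + 3
  4q = -2q + 3  ⇒  6q = 3  ⇒  q = 1/2.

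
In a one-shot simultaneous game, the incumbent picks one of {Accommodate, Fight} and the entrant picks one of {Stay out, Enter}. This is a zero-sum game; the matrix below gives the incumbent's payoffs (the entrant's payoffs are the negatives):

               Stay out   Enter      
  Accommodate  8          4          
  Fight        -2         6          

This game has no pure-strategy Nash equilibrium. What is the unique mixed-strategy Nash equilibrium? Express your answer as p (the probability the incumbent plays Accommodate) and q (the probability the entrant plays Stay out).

Set the entrant's expected payoff from Stay out equal to that from Enter:
  the entrant's expected payoff from Stay out: p·(-8) + (1−p)·2 = -10p + 2
  the entrant's expected payoff from Enter: p·(-4) + (1−p)·(-6) = 2p - 6
  -10p + 2 = 2p - 6  ⇒  -12p = -8  ⇒  p = 2/3.
In a mixed equilibrium the incumbent is indifferent between Accommodate and Fight; this condition fixes q.
  the incumbent's expected payoff from Accommodate: q·8 + (1−q)·4 = 4q + 4
  the incumbent's expected payoff from Fight: q·(-2) + (1−q)·6 = -8q + 6
  4q + 4 = -8q + 6  ⇒  12q = 2  ⇒  q = 1/6.

p = 2/3, q = 1/6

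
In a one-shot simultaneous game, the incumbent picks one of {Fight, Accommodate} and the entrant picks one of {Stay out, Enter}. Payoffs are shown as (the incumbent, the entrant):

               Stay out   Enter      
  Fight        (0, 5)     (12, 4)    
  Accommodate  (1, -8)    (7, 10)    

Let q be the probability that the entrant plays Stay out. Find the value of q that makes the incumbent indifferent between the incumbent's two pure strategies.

q = 5/6

The incumbent's indifference between Fight and Accommodate determines the entrant's mixing probability q:
  the incumbent's payoff from Fight: q·0 + (1−q)·12 = -12q + 12
  the incumbent's payoff from Accommodate: q·1 + (1−q)·7 = -6q + 7
  -12q + 12 = -6q + 7  ⇒  -6q = -5  ⇒  q = 5/6.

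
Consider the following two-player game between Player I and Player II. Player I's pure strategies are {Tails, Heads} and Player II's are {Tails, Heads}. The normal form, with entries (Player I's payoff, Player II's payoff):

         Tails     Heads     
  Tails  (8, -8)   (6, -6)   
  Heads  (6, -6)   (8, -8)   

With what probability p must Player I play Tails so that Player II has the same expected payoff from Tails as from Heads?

p = 1/2

Player I's mix must leave Player II indifferent between Tails and Heads.
  Player II's expected payoff from Tails: p·(-8) + (1−p)·(-6) = -2p - 6
  Player II's expected payoff from Heads: p·(-6) + (1−p)·(-8) = 2p - 8
  -2p - 6 = 2p - 8  ⇒  -4p = -2  ⇒  p = 1/2.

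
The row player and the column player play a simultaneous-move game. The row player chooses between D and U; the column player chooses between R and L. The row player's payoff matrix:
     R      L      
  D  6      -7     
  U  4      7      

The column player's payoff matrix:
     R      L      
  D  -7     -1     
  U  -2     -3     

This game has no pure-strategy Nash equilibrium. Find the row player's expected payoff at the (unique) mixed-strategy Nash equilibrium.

35/8

Set the row player's expected payoff from D equal to that from U:
  the row player's payoff from D: q·6 + (1−q)·(-7) = 13q - 7
  the row player's payoff from U: q·4 + (1−q)·7 = -3q + 7
  13q - 7 = -3q + 7  ⇒  16q = 14  ⇒  q = 7/8.
At equilibrium the row player is indifferent across rows, so the row player's payoff equals the payoff from D: (7/8)·6 + (1/8)·(-7) = 35/8.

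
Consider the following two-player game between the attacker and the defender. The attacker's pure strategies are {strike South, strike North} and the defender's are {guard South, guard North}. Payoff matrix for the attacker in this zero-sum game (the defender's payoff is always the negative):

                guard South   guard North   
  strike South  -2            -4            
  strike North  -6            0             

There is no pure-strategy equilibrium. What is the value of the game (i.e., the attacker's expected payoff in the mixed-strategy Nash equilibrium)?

v = -3

For the attacker to be willing to mix, the attacker must be indifferent between strike South and strike North, which pins down the defender's mix.
  the attacker's payoff to strike South: q·(-2) + (1−q)·(-4) = 2q - 4
  the attacker's payoff to strike North: q·(-6) + (1−q)·0 = -6q
  2q - 4 = -6q  ⇒  8q = 4  ⇒  q = 1/2.
The value is the attacker's expected payoff against this mix (using strike South): (1/2)·(-2) + (1/2)·(-4) = -3.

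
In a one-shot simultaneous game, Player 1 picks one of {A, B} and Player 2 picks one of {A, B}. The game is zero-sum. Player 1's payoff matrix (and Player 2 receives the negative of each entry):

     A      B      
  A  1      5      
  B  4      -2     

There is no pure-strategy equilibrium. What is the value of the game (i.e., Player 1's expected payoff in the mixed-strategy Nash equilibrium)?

v = 11/5

Player 1's indifference between A and B determines Player 2's mixing probability q:
  Player 1's payoff from A: q·1 + (1−q)·5 = -4q + 5
  Player 1's payoff from B: q·4 + (1−q)·(-2) = 6q - 2
  -4q + 5 = 6q - 2  ⇒  -10q = -7  ⇒  q = 7/10.
The value is Player 1's expected payoff against this mix (using A): (7/10)·1 + (3/10)·5 = 11/5.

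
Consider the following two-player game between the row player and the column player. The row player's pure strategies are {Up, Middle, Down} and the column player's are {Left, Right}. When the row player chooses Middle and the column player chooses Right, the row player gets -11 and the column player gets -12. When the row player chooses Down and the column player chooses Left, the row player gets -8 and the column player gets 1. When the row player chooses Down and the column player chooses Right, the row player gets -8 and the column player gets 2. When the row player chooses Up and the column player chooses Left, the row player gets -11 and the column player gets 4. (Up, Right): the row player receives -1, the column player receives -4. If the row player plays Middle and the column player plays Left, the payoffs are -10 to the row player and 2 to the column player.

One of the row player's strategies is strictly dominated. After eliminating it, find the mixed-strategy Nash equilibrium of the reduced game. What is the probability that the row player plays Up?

p = 1/9

The row player's strategy Middle is strictly dominated by Down: -8 > -10 and -8 > -11. Eliminate Middle.
The row player's mix must leave the column player indifferent between Left and Right.
  the column player's payoff to Left: p·4 + (1−p)·1 = 3p + 1
  the column player's payoff to Right: p·(-4) + (1−p)·2 = -6p + 2
  3p + 1 = -6p + 2  ⇒  9p = 1  ⇒  p = 1/9.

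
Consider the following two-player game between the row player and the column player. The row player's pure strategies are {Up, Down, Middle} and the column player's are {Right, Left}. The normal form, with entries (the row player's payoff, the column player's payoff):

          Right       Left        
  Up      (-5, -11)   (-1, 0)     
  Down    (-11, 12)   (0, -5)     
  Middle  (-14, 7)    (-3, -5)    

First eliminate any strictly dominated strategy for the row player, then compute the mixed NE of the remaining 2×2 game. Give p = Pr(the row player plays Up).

p = 17/28

The row player's strategy Middle is strictly dominated by Down: -11 > -14 and 0 > -3. Eliminate Middle.
The row player's mix must leave the column player indifferent between Right and Left.
  the column player's payoff from Right: p·(-11) + (1−p)·12 = -23p + 12
  the column player's payoff from Left: p·0 + (1−p)·(-5) = 5p - 5
  -23p + 12 = 5p - 5  ⇒  -28p = -17  ⇒  p = 17/28.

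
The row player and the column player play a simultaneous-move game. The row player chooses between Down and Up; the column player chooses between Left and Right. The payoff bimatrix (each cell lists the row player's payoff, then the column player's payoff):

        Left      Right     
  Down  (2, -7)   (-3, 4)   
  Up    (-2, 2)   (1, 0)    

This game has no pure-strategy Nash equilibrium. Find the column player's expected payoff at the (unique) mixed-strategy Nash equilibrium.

8/13

For the column player to be willing to mix, the column player must be indifferent between Left and Right, which pins down the row player's mix.
  the column player's payoff from Left: p·(-7) + (1−p)·2 = -9p + 2
  the column player's payoff from Right: p·4 + (1−p)·0 = 4p
  -9p + 2 = 4p  ⇒  -13p = -2  ⇒  p = 2/13.
At equilibrium the column player is indifferent across columns, so the column player's payoff equals the payoff from Left: (2/13)·(-7) + (11/13)·2 = 8/13.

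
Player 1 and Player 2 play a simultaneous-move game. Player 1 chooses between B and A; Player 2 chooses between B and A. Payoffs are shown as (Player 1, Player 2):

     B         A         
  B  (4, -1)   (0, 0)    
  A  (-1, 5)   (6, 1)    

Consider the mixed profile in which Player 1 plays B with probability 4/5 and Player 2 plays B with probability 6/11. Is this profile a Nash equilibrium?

Yes

Check Player 2's indifference given Player 1's mix p = 4/5:
  payoff from B = 1/5; payoff from A = 1/5 — equal.
Check Player 1's indifference given Player 2's mix q = 6/11:
  payoff from B = 24/11; payoff from A = 24/11 — equal.
Both players are indifferent, so neither can profitably deviate.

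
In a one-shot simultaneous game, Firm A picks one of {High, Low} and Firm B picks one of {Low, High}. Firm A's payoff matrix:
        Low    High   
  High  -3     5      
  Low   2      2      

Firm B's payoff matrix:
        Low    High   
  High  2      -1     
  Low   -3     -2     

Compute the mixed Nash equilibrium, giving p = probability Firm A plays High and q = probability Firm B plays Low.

Set Firm B's expected payoff from Low equal to that from High:
  Firm B's payoff to Low: p·2 + (1−p)·(-3) = 5p - 3
  Firm B's payoff to High: p·(-1) + (1−p)·(-2) = p - 2
  5p - 3 = p - 2  ⇒  4p = 1  ⇒  p = 1/4.
Firm A's indifference between High and Low determines Firm B's mixing probability q:
  Firm A's payoff from High: q·(-3) + (1−q)·5 = -8q + 5
  Firm A's payoff from Low: q·2 + (1−q)·2 = 2
  -8q + 5 = 2  ⇒  -8q = -3  ⇒  q = 3/8.

p = 1/4, q = 3/8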